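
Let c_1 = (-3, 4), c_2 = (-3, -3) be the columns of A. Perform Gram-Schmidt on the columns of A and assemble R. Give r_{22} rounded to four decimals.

q_1 = c_1/‖c_1‖ = (-3, 4)/5.0000 = (-0.6000, 0.8000).
r_{12} = q_1·c_2 = -0.6000.
u_2 = c_2 + 0.6000·q_1 = (-3.3600, -2.5200).
r_{22} = ‖u_2‖ = 4.2000.

r_{22} = 4.2000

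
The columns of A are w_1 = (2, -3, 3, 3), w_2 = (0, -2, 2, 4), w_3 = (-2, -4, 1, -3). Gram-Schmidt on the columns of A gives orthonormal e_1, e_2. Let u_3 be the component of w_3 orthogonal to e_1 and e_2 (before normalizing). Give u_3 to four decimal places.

u_3 = (-3.1429, -3.5952, 0.5952, -2.0952)

w_1 = (2, -3, 3, 3); ‖w_1‖ = 5.5678, so e_1 = (0.3592, -0.5388, 0.5388, 0.5388).
e_1·w_2 = 0.3592·0 + (-0.5388)·(-2) + 0.5388·2 + 0.5388·4 = 4.3105.
u_2 = w_2 − 4.3105·e_1 = (-1.5484, 0.3226, -0.3226, 1.6774).
‖u_2‖ = 2.3280, so e_2 = (-0.6651, 0.1386, -0.1386, 0.7206).
e_1·w_3 = 0.3592·(-2) + (-0.5388)·(-4) + 0.5388·1 + 0.5388·(-3) = 0.3592; e_2·w_3 = (-0.6651)·(-2) + 0.1386·(-4) + (-0.1386)·1 + 0.7206·(-3) = -1.5243.
u_3 = w_3 − 0.3592·e_1 + 1.5243·e_2 = (-3.1429, -3.5952, 0.5952, -2.0952).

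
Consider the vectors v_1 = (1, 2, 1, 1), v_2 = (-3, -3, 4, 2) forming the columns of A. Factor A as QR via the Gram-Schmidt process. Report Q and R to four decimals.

Q = [[0.3780, -0.4244], [0.7559, -0.3537], [0.3780, 0.7309], [0.3780, 0.4008]], R = [[2.6458, -1.1339], [0.0000, 6.0592]]

v_1 = (1, 2, 1, 1); ‖v_1‖ = 2.6458, so q_1 = (0.3780, 0.7559, 0.3780, 0.3780).
q_1·v_2 = 0.3780·(-3) + 0.7559·(-3) + 0.3780·4 + 0.3780·2 = -1.1339.
u_2 = v_2 + 1.1339·q_1 = (-2.5714, -2.1429, 4.4286, 2.4286).
‖u_2‖ = 6.0592, so q_2 = (-0.4244, -0.3537, 0.7309, 0.4008).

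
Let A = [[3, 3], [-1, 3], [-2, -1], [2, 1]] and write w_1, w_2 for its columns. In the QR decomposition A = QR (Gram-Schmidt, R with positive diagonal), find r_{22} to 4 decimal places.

q_1 = w_1/‖w_1‖ = (3, -1, -2, 2)/4.2426 = (0.7071, -0.2357, -0.4714, 0.4714).
r_{12} = q_1·w_2 = 2.3570.
u_2 = w_2 − 2.3570·q_1 = (1.3333, 3.5556, 0.1111, -0.1111).
r_{22} = ‖u_2‖ = 3.8006.

r_{22} = 3.8006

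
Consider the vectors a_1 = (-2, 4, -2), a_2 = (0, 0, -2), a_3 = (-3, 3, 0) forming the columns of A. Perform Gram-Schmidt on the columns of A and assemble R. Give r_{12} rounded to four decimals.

e_1 = a_1/‖a_1‖ = (-2, 4, -2)/4.8990 = (-0.4082, 0.8165, -0.4082).
r_{12} = e_1·a_2 = 0.8165.

r_{12} = 0.8165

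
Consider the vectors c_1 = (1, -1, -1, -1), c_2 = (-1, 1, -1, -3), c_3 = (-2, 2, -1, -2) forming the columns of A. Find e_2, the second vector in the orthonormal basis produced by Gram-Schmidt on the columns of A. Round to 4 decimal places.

e_2 = (-0.4523, 0.4523, -0.1508, -0.7538)

e_1 = c_1/‖c_1‖ = (1, -1, -1, -1)/2.0000 = (0.5000, -0.5000, -0.5000, -0.5000).
r_{12} = e_1·c_2 = 1.0000.
u_2 = c_2 − 1.0000·e_1 = (-1.5000, 1.5000, -0.5000, -2.5000).
‖u_2‖ = 3.3166, so e_2 = (-0.4523, 0.4523, -0.1508, -0.7538).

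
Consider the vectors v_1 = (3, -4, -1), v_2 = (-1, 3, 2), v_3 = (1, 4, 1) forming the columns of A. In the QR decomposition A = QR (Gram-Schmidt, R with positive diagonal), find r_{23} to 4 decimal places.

v_1 = (3, -4, -1); ‖v_1‖ = 5.0990, so e_1 = (0.5883, -0.7845, -0.1961).
e_1·v_2 = 0.5883·(-1) + (-0.7845)·3 + (-0.1961)·2 = -3.3340.
u_2 = v_2 + 3.3340·e_1 = (0.9615, 0.3846, 1.3462).
‖u_2‖ = 1.6984, so e_2 = (0.5661, 0.2265, 0.7926).
r_{23} = e_2·v_3 = 2.2646.

r_{23} = 2.2646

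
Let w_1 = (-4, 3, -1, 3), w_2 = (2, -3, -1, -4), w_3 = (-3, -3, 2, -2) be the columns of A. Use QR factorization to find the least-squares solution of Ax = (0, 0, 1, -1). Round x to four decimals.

w_1 = (-4, 3, -1, 3); ‖w_1‖ = 5.9161, so q_1 = (-0.6761, 0.5071, -0.1690, 0.5071).
q_1·w_2 = (-0.6761)·2 + 0.5071·(-3) + (-0.1690)·(-1) + 0.5071·(-4) = -4.7329.
u_2 = w_2 + 4.7329·q_1 = (-1.2000, -0.6000, -1.8000, -1.6000).
‖u_2‖ = 2.7568, so q_2 = (-0.4353, -0.2176, -0.6529, -0.5804).
q_1·w_3 = (-0.6761)·(-3) + 0.5071·(-3) + (-0.1690)·2 + 0.5071·(-2) = -0.8452; q_2·w_3 = (-0.4353)·(-3) + (-0.2176)·(-3) + (-0.6529)·2 + (-0.5804)·(-2) = 1.8137.
u_3 = w_3 + 0.8452·q_1 − 1.8137·q_2 = (-2.7820, -2.1767, 3.0414, -0.5188).
‖u_3‖ = 4.6900, so q_3 = (-0.5932, -0.4641, 0.6485, -0.1106).
Qᵀb = (-0.6761, -0.0725, 0.7591).
Back-substitute: x_3 = 0.7591/4.6900 = 0.1619.
x_2 = (-0.0725 − 1.8137·0.1619)/2.7568 = -0.1328.
x_1 = (-0.6761 + 4.7329·(-0.1328) + 0.8452·0.1619)/5.9161 = -0.1974.

x = (-0.1974, -0.1328, 0.1619)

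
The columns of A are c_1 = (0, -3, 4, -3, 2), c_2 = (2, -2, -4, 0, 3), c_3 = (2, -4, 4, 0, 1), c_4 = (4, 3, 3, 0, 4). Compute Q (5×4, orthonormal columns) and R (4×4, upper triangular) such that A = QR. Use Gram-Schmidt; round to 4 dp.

Q = [[0.0000, 0.3504, 0.5145, 0.4975], [-0.4867, -0.4057, -0.4073, 0.6565], [0.6489, -0.6270, 0.2973, 0.2859], [-0.4867, -0.0553, 0.6583, 0.0496], [0.3244, 0.5625, -0.2181, 0.4872]], R = [[6.1644, -0.6489, 4.8666, 1.7844], [0.0000, 5.7078, 0.3781, 0.5533], [0.0000, 0.0000, 3.6294, 0.8560], [0.0000, 0.0000, 0.0000, 6.7659]]

e_1 = c_1/‖c_1‖ = (0, -3, 4, -3, 2)/6.1644 = (0.0000, -0.4867, 0.6489, -0.4867, 0.3244).
r_{12} = e_1·c_2 = -0.6489.
u_2 = c_2 + 0.6489·e_1 = (2.0000, -2.3158, -3.5789, -0.3158, 3.2105).
‖u_2‖ = 5.7078, so e_2 = (0.3504, -0.4057, -0.6270, -0.0553, 0.5625).
r_{13} = e_1·c_3 = 4.8666; r_{23} = e_2·c_3 = 0.3781.
u_3 = c_3 − 4.8666·e_1 − 0.3781·e_2 = (1.8675, -1.4782, 1.0792, 2.3893, -0.7916).
‖u_3‖ = 3.6294, so e_3 = (0.5145, -0.4073, 0.2973, 0.6583, -0.2181).
r_{14} = e_1·c_4 = 1.7844; r_{24} = e_2·c_4 = 0.5533; r_{34} = e_3·c_4 = 0.8560.
u_4 = c_4 − 1.7844·e_1 − 0.5533·e_2 − 0.8560·e_3 = (3.3657, 4.4415, 1.9345, 0.3355, 3.2965).
‖u_4‖ = 6.7659, so e_4 = (0.4975, 0.6565, 0.2859, 0.0496, 0.4872).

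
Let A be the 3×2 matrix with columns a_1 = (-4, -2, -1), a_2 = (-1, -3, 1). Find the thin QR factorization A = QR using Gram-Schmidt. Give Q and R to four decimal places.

a_1 = (-4, -2, -1); ‖a_1‖ = 4.5826, so q_1 = (-0.8729, -0.4364, -0.2182).
q_1·a_2 = (-0.8729)·(-1) + (-0.4364)·(-3) + (-0.2182)·1 = 1.9640.
u_2 = a_2 − 1.9640·q_1 = (0.7143, -2.1429, 1.4286).
‖u_2‖ = 2.6726, so q_2 = (0.2673, -0.8018, 0.5345).

Q = [[-0.8729, 0.2673], [-0.4364, -0.8018], [-0.2182, 0.5345]], R = [[4.5826, 1.9640], [0.0000, 2.6726]]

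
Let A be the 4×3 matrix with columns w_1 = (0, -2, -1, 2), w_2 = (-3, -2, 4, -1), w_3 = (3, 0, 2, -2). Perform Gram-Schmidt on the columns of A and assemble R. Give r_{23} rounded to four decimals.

r_{23} = -0.0613

w_1 = (0, -2, -1, 2); ‖w_1‖ = 3.0000, so q_1 = (0.0000, -0.6667, -0.3333, 0.6667).
q_1·w_2 = 0.0000·(-3) + (-0.6667)·(-2) + (-0.3333)·4 + 0.6667·(-1) = -0.6667.
u_2 = w_2 + 0.6667·q_1 = (-3.0000, -2.4444, 3.7778, -0.5556).
‖u_2‖ = 5.4365, so q_2 = (-0.5518, -0.4496, 0.6949, -0.1022).
r_{23} = q_2·w_3 = -0.0613.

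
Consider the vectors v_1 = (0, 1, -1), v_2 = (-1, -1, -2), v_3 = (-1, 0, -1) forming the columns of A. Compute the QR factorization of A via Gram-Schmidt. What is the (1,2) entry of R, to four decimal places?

r_{12} = 0.7071

q_1 = v_1/‖v_1‖ = (0, 1, -1)/1.4142 = (0.0000, 0.7071, -0.7071).
r_{12} = q_1·v_2 = 0.7071.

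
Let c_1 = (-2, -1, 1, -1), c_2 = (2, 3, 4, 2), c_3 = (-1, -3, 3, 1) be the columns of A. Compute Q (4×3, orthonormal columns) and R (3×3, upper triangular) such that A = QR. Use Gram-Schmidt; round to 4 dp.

Q = [[-0.7559, 0.1053, 0.2567], [-0.3780, 0.4213, -0.7967], [0.3780, 0.8690, 0.2184], [-0.3780, 0.2370, 0.5016]], R = [[2.6458, -1.8898, 2.6458], [0.0000, 5.4248, 1.4747], [0.0000, 0.0000, 3.2902]]

q_1 = c_1/‖c_1‖ = (-2, -1, 1, -1)/2.6458 = (-0.7559, -0.3780, 0.3780, -0.3780).
r_{12} = q_1·c_2 = -1.8898.
u_2 = c_2 + 1.8898·q_1 = (0.5714, 2.2857, 4.7143, 1.2857).
‖u_2‖ = 5.4248, so q_2 = (0.1053, 0.4213, 0.8690, 0.2370).
r_{13} = q_1·c_3 = 2.6458; r_{23} = q_2·c_3 = 1.4747.
u_3 = c_3 − 2.6458·q_1 − 1.4747·q_2 = (0.8447, -2.6214, 0.7184, 1.6505).
‖u_3‖ = 3.2902, so q_3 = (0.2567, -0.7967, 0.2184, 0.5016).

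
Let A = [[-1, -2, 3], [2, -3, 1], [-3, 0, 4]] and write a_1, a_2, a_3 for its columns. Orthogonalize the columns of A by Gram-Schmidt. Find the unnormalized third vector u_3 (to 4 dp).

q_1 = a_1/‖a_1‖ = (-1, 2, -3)/3.7417 = (-0.2673, 0.5345, -0.8018).
r_{12} = q_1·a_2 = -1.0690.
u_2 = a_2 + 1.0690·q_1 = (-2.2857, -2.4286, -0.8571).
‖u_2‖ = 3.4434, so q_2 = (-0.6638, -0.7053, -0.2489).
r_{13} = q_1·a_3 = -3.4744; r_{23} = q_2·a_3 = -3.6923.
u_3 = a_3 + 3.4744·q_1 + 3.6923·q_2 = (-0.3795, 0.2530, 0.2952).

u_3 = (-0.3795, 0.2530, 0.2952)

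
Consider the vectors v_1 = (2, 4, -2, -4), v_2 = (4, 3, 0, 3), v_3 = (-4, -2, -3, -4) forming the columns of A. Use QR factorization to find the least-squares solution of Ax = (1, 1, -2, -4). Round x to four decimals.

v_1 = (2, 4, -2, -4); ‖v_1‖ = 6.3246, so q_1 = (0.3162, 0.6325, -0.3162, -0.6325).
q_1·v_2 = 0.3162·4 + 0.6325·3 + (-0.3162)·0 + (-0.6325)·3 = 1.2649.
u_2 = v_2 − 1.2649·q_1 = (3.6000, 2.2000, 0.4000, 3.8000).
‖u_2‖ = 5.6921, so q_2 = (0.6325, 0.3865, 0.0703, 0.6676).
q_1·v_3 = 0.3162·(-4) + 0.6325·(-2) + (-0.3162)·(-3) + (-0.6325)·(-4) = 0.9487; q_2·v_3 = 0.6325·(-4) + 0.3865·(-2) + 0.0703·(-3) + 0.6676·(-4) = -6.1840.
u_3 = v_3 − 0.9487·q_1 + 6.1840·q_2 = (-0.3889, -0.2099, -2.2654, 0.7284).
‖u_3‖ = 2.4203, so q_3 = (-0.1607, -0.0867, -0.9360, 0.3009).
Qᵀb = (4.1110, -1.7920, 0.4208).
Back-substitute: x_3 = 0.4208/2.4203 = 0.1739.
x_2 = (-1.7920 + 6.1840·0.1739)/5.6921 = -0.1259.
x_1 = (4.1110 − 1.2649·(-0.1259) − 0.9487·0.1739)/6.3246 = 0.6491.

x = (0.6491, -0.1259, 0.1739)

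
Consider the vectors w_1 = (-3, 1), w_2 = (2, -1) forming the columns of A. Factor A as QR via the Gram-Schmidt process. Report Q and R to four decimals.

Q = [[-0.9487, -0.3162], [0.3162, -0.9487]], R = [[3.1623, -2.2136], [0.0000, 0.3162]]

w_1 = (-3, 1); ‖w_1‖ = 3.1623, so q_1 = (-0.9487, 0.3162).
q_1·w_2 = (-0.9487)·2 + 0.3162·(-1) = -2.2136.
u_2 = w_2 + 2.2136·q_1 = (-0.1000, -0.3000).
‖u_2‖ = 0.3162, so q_2 = (-0.3162, -0.9487).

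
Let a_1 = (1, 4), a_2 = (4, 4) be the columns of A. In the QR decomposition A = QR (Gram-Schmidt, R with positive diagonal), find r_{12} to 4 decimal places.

e_1 = a_1/‖a_1‖ = (1, 4)/4.1231 = (0.2425, 0.9701).
r_{12} = e_1·a_2 = 4.8507.

r_{12} = 4.8507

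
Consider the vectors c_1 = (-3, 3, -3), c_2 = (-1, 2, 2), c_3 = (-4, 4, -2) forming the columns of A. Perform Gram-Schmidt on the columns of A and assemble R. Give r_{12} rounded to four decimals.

r_{12} = 0.5774

e_1 = c_1/‖c_1‖ = (-3, 3, -3)/5.1962 = (-0.5774, 0.5774, -0.5774).
r_{12} = e_1·c_2 = 0.5774.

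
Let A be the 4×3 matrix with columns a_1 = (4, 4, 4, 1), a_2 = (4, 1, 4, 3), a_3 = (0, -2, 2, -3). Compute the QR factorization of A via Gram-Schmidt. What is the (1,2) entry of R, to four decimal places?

a_1 = (4, 4, 4, 1); ‖a_1‖ = 7.0000, so q_1 = (0.5714, 0.5714, 0.5714, 0.1429).
r_{12} = q_1·a_2 = 5.5714.

r_{12} = 5.5714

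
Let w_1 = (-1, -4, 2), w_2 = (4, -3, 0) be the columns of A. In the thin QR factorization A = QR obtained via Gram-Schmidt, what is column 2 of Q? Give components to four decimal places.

e_2 = (0.9350, -0.3151, -0.1626)

w_1 = (-1, -4, 2); ‖w_1‖ = 4.5826, so e_1 = (-0.2182, -0.8729, 0.4364).
e_1·w_2 = (-0.2182)·4 + (-0.8729)·(-3) + 0.4364·0 = 1.7457.
u_2 = w_2 − 1.7457·e_1 = (4.3810, -1.4762, -0.7619).
‖u_2‖ = 4.6853, so e_2 = (0.9350, -0.3151, -0.1626).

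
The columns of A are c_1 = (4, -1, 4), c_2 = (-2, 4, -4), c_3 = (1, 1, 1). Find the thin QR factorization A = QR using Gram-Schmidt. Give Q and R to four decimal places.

e_1 = c_1/‖c_1‖ = (4, -1, 4)/5.7446 = (0.6963, -0.1741, 0.6963).
r_{12} = e_1·c_2 = -4.8742.
u_2 = c_2 + 4.8742·e_1 = (1.3939, 3.1515, -0.6061).
‖u_2‖ = 3.4989, so e_2 = (0.3984, 0.9007, -0.1732).
r_{13} = e_1·c_3 = 1.2185; r_{23} = e_2·c_3 = 1.1259.
u_3 = c_3 − 1.2185·e_1 − 1.1259·e_2 = (-0.2970, 0.1980, 0.3465).
‖u_3‖ = 0.4975, so e_3 = (-0.5970, 0.3980, 0.6965).

Q = [[0.6963, 0.3984, -0.5970], [-0.1741, 0.9007, 0.3980], [0.6963, -0.1732, 0.6965]], R = [[5.7446, -4.8742, 1.2185], [0.0000, 3.4989, 1.1259], [0.0000, 0.0000, 0.4975]]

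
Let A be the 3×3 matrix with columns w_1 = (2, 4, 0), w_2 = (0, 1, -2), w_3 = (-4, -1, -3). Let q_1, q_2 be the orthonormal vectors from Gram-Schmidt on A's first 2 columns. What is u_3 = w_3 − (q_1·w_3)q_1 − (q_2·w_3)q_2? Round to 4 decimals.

u_3 = (-2.0952, 1.0476, 0.5238)

q_1 = w_1/‖w_1‖ = (2, 4, 0)/4.4721 = (0.4472, 0.8944, 0.0000).
r_{12} = q_1·w_2 = 0.8944.
u_2 = w_2 − 0.8944·q_1 = (-0.4000, 0.2000, -2.0000).
‖u_2‖ = 2.0494, so q_2 = (-0.1952, 0.0976, -0.9759).
r_{13} = q_1·w_3 = -2.6833; r_{23} = q_2·w_3 = 3.6108.
u_3 = w_3 + 2.6833·q_1 − 3.6108·q_2 = (-2.0952, 1.0476, 0.5238).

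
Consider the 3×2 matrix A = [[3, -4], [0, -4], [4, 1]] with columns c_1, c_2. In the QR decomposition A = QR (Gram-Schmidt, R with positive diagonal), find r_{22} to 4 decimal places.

r_{22} = 5.5172

c_1 = (3, 0, 4); ‖c_1‖ = 5.0000, so q_1 = (0.6000, 0.0000, 0.8000).
q_1·c_2 = 0.6000·(-4) + 0.0000·(-4) + 0.8000·1 = -1.6000.
u_2 = c_2 + 1.6000·q_1 = (-3.0400, -4.0000, 2.2800).
r_{22} = ‖u_2‖ = 5.5172.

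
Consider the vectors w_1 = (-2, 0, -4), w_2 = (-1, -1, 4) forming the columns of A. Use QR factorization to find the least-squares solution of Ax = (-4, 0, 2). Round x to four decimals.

x = (1.0244, 1.4634)

w_1 = (-2, 0, -4); ‖w_1‖ = 4.4721, so e_1 = (-0.4472, 0.0000, -0.8944).
e_1·w_2 = (-0.4472)·(-1) + 0.0000·(-1) + (-0.8944)·4 = -3.1305.
u_2 = w_2 + 3.1305·e_1 = (-2.4000, -1.0000, 1.2000).
‖u_2‖ = 2.8636, so e_2 = (-0.8381, -0.3492, 0.4191).
Qᵀb = (0.0000, 4.1906).
Back-substitute: x_2 = 4.1906/2.8636 = 1.4634.
x_1 = (0.0000 + 3.1305·1.4634)/4.4721 = 1.0244.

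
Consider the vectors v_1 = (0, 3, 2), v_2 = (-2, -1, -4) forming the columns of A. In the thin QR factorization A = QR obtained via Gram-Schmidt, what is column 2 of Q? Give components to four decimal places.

v_1 = (0, 3, 2); ‖v_1‖ = 3.6056, so e_1 = (0.0000, 0.8321, 0.5547).
e_1·v_2 = 0.0000·(-2) + 0.8321·(-1) + 0.5547·(-4) = -3.0509.
u_2 = v_2 + 3.0509·e_1 = (-2.0000, 1.5385, -2.3077).
‖u_2‖ = 3.4194, so e_2 = (-0.5849, 0.4499, -0.6749).

e_2 = (-0.5849, 0.4499, -0.6749)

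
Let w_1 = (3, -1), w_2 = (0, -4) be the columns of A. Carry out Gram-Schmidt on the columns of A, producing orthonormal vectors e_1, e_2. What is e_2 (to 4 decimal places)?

e_2 = (-0.3162, -0.9487)

w_1 = (3, -1); ‖w_1‖ = 3.1623, so e_1 = (0.9487, -0.3162).
e_1·w_2 = 0.9487·0 + (-0.3162)·(-4) = 1.2649.
u_2 = w_2 − 1.2649·e_1 = (-1.2000, -3.6000).
‖u_2‖ = 3.7947, so e_2 = (-0.3162, -0.9487).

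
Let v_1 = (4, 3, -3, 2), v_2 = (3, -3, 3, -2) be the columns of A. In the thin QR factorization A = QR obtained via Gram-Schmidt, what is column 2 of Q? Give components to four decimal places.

e_2 = (0.7609, -0.4150, 0.4150, -0.2767)

v_1 = (4, 3, -3, 2); ‖v_1‖ = 6.1644, so e_1 = (0.6489, 0.4867, -0.4867, 0.3244).
e_1·v_2 = 0.6489·3 + 0.4867·(-3) + (-0.4867)·3 + 0.3244·(-2) = -1.6222.
u_2 = v_2 + 1.6222·e_1 = (4.0526, -2.2105, 2.2105, -1.4737).
‖u_2‖ = 5.3262, so e_2 = (0.7609, -0.4150, 0.4150, -0.2767).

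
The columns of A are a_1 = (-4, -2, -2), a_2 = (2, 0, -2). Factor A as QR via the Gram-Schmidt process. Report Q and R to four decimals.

Q = [[-0.8165, 0.4924], [-0.4082, -0.1231], [-0.4082, -0.8616]], R = [[4.8990, -0.8165], [0.0000, 2.7080]]

a_1 = (-4, -2, -2); ‖a_1‖ = 4.8990, so e_1 = (-0.8165, -0.4082, -0.4082).
e_1·a_2 = (-0.8165)·2 + (-0.4082)·0 + (-0.4082)·(-2) = -0.8165.
u_2 = a_2 + 0.8165·e_1 = (1.3333, -0.3333, -2.3333).
‖u_2‖ = 2.7080, so e_2 = (0.4924, -0.1231, -0.8616).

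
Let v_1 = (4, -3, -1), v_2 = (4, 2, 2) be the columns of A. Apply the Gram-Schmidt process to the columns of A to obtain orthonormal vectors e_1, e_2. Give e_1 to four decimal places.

e_1 = v_1/‖v_1‖ = (4, -3, -1)/5.0990 = (0.7845, -0.5883, -0.1961).

e_1 = (0.7845, -0.5883, -0.1961)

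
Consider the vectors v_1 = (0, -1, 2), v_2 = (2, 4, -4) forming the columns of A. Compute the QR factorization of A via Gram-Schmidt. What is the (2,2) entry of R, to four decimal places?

v_1 = (0, -1, 2); ‖v_1‖ = 2.2361, so e_1 = (0.0000, -0.4472, 0.8944).
e_1·v_2 = 0.0000·2 + (-0.4472)·4 + 0.8944·(-4) = -5.3666.
u_2 = v_2 + 5.3666·e_1 = (2.0000, 1.6000, 0.8000).
r_{22} = ‖u_2‖ = 2.6833.

r_{22} = 2.6833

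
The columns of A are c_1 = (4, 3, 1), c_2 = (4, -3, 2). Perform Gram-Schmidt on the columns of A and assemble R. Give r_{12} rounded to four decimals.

e_1 = c_1/‖c_1‖ = (4, 3, 1)/5.0990 = (0.7845, 0.5883, 0.1961).
r_{12} = e_1·c_2 = 1.7650.

r_{12} = 1.7650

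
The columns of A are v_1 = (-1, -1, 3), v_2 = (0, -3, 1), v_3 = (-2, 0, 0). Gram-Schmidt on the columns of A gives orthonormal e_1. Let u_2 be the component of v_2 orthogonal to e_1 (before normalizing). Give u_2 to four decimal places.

v_1 = (-1, -1, 3); ‖v_1‖ = 3.3166, so e_1 = (-0.3015, -0.3015, 0.9045).
e_1·v_2 = (-0.3015)·0 + (-0.3015)·(-3) + 0.9045·1 = 1.8091.
u_2 = v_2 − 1.8091·e_1 = (0.5455, -2.4545, -0.6364).

u_2 = (0.5455, -2.4545, -0.6364)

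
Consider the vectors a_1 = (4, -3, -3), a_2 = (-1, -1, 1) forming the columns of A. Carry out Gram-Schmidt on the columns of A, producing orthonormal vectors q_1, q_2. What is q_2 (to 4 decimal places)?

q_2 = (-0.3329, -0.8507, 0.4068)

a_1 = (4, -3, -3); ‖a_1‖ = 5.8310, so q_1 = (0.6860, -0.5145, -0.5145).
q_1·a_2 = 0.6860·(-1) + (-0.5145)·(-1) + (-0.5145)·1 = -0.6860.
u_2 = a_2 + 0.6860·q_1 = (-0.5294, -1.3529, 0.6471).
‖u_2‖ = 1.5904, so q_2 = (-0.3329, -0.8507, 0.4068).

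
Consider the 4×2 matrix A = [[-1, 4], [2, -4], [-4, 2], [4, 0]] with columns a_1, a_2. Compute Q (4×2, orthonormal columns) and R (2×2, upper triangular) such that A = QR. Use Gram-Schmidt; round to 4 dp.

a_1 = (-1, 2, -4, 4); ‖a_1‖ = 6.0828, so e_1 = (-0.1644, 0.3288, -0.6576, 0.6576).
e_1·a_2 = (-0.1644)·4 + 0.3288·(-4) + (-0.6576)·2 + 0.6576·0 = -3.2880.
u_2 = a_2 + 3.2880·e_1 = (3.4595, -2.9189, -0.1622, 2.1622).
‖u_2‖ = 5.0189, so e_2 = (0.6893, -0.5816, -0.0323, 0.4308).

Q = [[-0.1644, 0.6893], [0.3288, -0.5816], [-0.6576, -0.0323], [0.6576, 0.4308]], R = [[6.0828, -3.2880], [0.0000, 5.0189]]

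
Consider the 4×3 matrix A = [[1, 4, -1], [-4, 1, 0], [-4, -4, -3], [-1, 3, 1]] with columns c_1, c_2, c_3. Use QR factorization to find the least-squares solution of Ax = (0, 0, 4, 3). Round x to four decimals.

x = (-0.4473, 0.1078, -0.5194)

c_1 = (1, -4, -4, -1); ‖c_1‖ = 5.8310, so e_1 = (0.1715, -0.6860, -0.6860, -0.1715).
e_1·c_2 = 0.1715·4 + (-0.6860)·1 + (-0.6860)·(-4) + (-0.1715)·3 = 2.2295.
u_2 = c_2 − 2.2295·e_1 = (3.6176, 2.5294, -2.4706, 3.3824).
‖u_2‖ = 6.0852, so e_2 = (0.5945, 0.4157, -0.4060, 0.5558).
e_1·c_3 = 0.1715·(-1) + (-0.6860)·0 + (-0.6860)·(-3) + (-0.1715)·1 = 1.7150; e_2·c_3 = 0.5945·(-1) + 0.4157·0 + (-0.4060)·(-3) + 0.5558·1 = 1.1793.
u_3 = c_3 − 1.7150·e_1 − 1.1793·e_2 = (-1.9952, 0.6863, -1.3447, 0.6386).
‖u_3‖ = 2.5822, so e_3 = (-0.7727, 0.2658, -0.5208, 0.2473).
Qᵀb = (-3.2585, 0.0435, -1.3411).
Back-substitute: x_3 = -1.3411/2.5822 = -0.5194.
x_2 = (0.0435 − 1.1793·(-0.5194))/6.0852 = 0.1078.
x_1 = (-3.2585 − 2.2295·0.1078 − 1.7150·(-0.5194))/5.8310 = -0.4473.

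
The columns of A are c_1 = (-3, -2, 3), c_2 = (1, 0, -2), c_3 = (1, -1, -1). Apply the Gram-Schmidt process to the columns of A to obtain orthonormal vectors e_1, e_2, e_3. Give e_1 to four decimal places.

c_1 = (-3, -2, 3); ‖c_1‖ = 4.6904, so e_1 = (-0.6396, -0.4264, 0.6396).

e_1 = (-0.6396, -0.4264, 0.6396)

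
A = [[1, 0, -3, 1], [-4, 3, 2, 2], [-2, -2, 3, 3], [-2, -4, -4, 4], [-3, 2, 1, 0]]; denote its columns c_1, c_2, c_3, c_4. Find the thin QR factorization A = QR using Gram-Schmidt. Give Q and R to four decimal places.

c_1 = (1, -4, -2, -2, -3); ‖c_1‖ = 5.8310, so e_1 = (0.1715, -0.6860, -0.3430, -0.3430, -0.5145).
e_1·c_2 = 0.1715·0 + (-0.6860)·3 + (-0.3430)·(-2) + (-0.3430)·(-4) + (-0.5145)·2 = -1.0290.
u_2 = c_2 + 1.0290·e_1 = (0.1765, 2.2941, -2.3529, -4.3529, 1.4706).
‖u_2‖ = 5.6517, so e_2 = (0.0312, 0.4059, -0.4163, -0.7702, 0.2602).
e_1·c_3 = 0.1715·(-3) + (-0.6860)·2 + (-0.3430)·3 + (-0.3430)·(-4) + (-0.5145)·1 = -2.0580; e_2·c_3 = 0.0312·(-3) + 0.4059·2 + (-0.4163)·3 + (-0.7702)·(-4) + 0.2602·1 = 2.8102.
u_3 = c_3 + 2.0580·e_1 − 2.8102·e_2 = (-2.7348, -0.5525, 3.4641, -2.5414, -0.7901).
‖u_3‖ = 5.1834, so e_3 = (-0.5276, -0.1066, 0.6683, -0.4903, -0.1524).
e_1·c_4 = 0.1715·1 + (-0.6860)·2 + (-0.3430)·3 + (-0.3430)·4 + (-0.5145)·0 = -3.6015; e_2·c_4 = 0.0312·1 + 0.4059·2 + (-0.4163)·3 + (-0.7702)·4 + 0.2602·0 = -3.4867; e_3·c_4 = (-0.5276)·1 + (-0.1066)·2 + 0.6683·3 + (-0.4903)·4 + (-0.1524)·0 = -0.6971.
u_4 = c_4 + 3.6015·e_1 + 3.4867·e_2 + 0.6971·e_3 = (1.3587, 0.8705, 0.7789, -0.2626, -1.0519).
‖u_4‖ = 2.0943, so e_4 = (0.6488, 0.4156, 0.3719, -0.1254, -0.5023).

Q = [[0.1715, 0.0312, -0.5276, 0.6488], [-0.6860, 0.4059, -0.1066, 0.4156], [-0.3430, -0.4163, 0.6683, 0.3719], [-0.3430, -0.7702, -0.4903, -0.1254], [-0.5145, 0.2602, -0.1524, -0.5023]], R = [[5.8310, -1.0290, -2.0580, -3.6015], [0.0000, 5.6517, 2.8102, -3.4867], [0.0000, 0.0000, 5.1834, -0.6971], [0.0000, 0.0000, 0.0000, 2.0943]]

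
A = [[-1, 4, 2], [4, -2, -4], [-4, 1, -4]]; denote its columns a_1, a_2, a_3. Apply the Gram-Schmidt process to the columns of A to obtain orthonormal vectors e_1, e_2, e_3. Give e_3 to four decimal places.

e_1 = a_1/‖a_1‖ = (-1, 4, -4)/5.7446 = (-0.1741, 0.6963, -0.6963).
r_{12} = e_1·a_2 = -2.7852.
u_2 = a_2 + 2.7852·e_1 = (3.5152, -0.0606, -0.9394).
‖u_2‖ = 3.6390, so e_2 = (0.9660, -0.0167, -0.2581).
r_{13} = e_1·a_3 = -0.3482; r_{23} = e_2·a_3 = 3.0311.
u_3 = a_3 + 0.3482·e_1 − 3.0311·e_2 = (-0.9886, -3.7071, -3.4600).
‖u_3‖ = 5.1663, so e_3 = (-0.1913, -0.7175, -0.6697).

e_3 = (-0.1913, -0.7175, -0.6697)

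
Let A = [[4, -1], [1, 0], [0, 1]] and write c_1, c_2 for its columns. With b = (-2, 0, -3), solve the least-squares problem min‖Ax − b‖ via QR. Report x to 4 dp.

x = (-1.1111, -2.7222)

e_1 = c_1/‖c_1‖ = (4, 1, 0)/4.1231 = (0.9701, 0.2425, 0.0000).
r_{12} = e_1·c_2 = -0.9701.
u_2 = c_2 + 0.9701·e_1 = (-0.0588, 0.2353, 1.0000).
‖u_2‖ = 1.0290, so e_2 = (-0.0572, 0.2287, 0.9718).
Qᵀb = (-1.9403, -2.8011).
Back-substitute: x_2 = -2.8011/1.0290 = -2.7222.
x_1 = (-1.9403 + 0.9701·(-2.7222))/4.1231 = -1.1111.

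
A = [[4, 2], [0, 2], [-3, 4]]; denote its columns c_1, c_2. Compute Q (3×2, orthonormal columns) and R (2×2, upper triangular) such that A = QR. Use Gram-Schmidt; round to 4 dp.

Q = [[0.8000, 0.5462], [0.0000, 0.4138], [-0.6000, 0.7283]], R = [[5.0000, -0.8000], [0.0000, 4.8332]]

c_1 = (4, 0, -3); ‖c_1‖ = 5.0000, so e_1 = (0.8000, 0.0000, -0.6000).
e_1·c_2 = 0.8000·2 + 0.0000·2 + (-0.6000)·4 = -0.8000.
u_2 = c_2 + 0.8000·e_1 = (2.6400, 2.0000, 3.5200).
‖u_2‖ = 4.8332, so e_2 = (0.5462, 0.4138, 0.7283).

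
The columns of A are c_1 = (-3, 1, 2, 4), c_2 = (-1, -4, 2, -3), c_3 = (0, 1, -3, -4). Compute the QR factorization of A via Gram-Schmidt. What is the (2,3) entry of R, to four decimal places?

r_{23} = -0.8230

q_1 = c_1/‖c_1‖ = (-3, 1, 2, 4)/5.4772 = (-0.5477, 0.1826, 0.3651, 0.7303).
r_{12} = q_1·c_2 = -1.6432.
u_2 = c_2 + 1.6432·q_1 = (-1.9000, -3.7000, 2.6000, -1.8000).
‖u_2‖ = 5.2249, so q_2 = (-0.3636, -0.7081, 0.4976, -0.3445).
r_{23} = q_2·c_3 = -0.8230.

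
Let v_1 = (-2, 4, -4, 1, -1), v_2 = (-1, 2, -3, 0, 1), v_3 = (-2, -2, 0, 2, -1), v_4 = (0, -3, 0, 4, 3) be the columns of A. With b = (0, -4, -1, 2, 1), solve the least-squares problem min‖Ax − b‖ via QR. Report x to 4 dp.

x = (-0.6752, 0.8875, 0.7507, 0.2934)

e_1 = v_1/‖v_1‖ = (-2, 4, -4, 1, -1)/6.1644 = (-0.3244, 0.6489, -0.6489, 0.1622, -0.1622).
r_{12} = e_1·v_2 = 3.4066.
u_2 = v_2 − 3.4066·e_1 = (0.1053, -0.2105, -0.7895, -0.5526, 1.5526).
‖u_2‖ = 1.8425, so e_2 = (0.0571, -0.1143, -0.4285, -0.2999, 0.8427).
r_{13} = e_1·v_3 = -0.1622; r_{23} = e_2·v_3 = -1.3283.
u_3 = v_3 + 0.1622·e_1 + 1.3283·e_2 = (-1.9767, -2.0465, -0.6744, 1.6279, 0.0930).
‖u_3‖ = 3.3480, so e_3 = (-0.5904, -0.6113, -0.2014, 0.4862, 0.0278).
r_{14} = e_1·v_4 = -1.7844; r_{24} = e_2·v_4 = 1.6711; r_{34} = e_3·v_4 = 3.8620.
u_4 = v_4 + 1.7844·e_1 − 1.6711·e_2 − 3.8620·e_3 = (1.6058, 0.7095, 0.3361, 2.9129, 1.1950).
‖u_4‖ = 3.6205, so e_4 = (0.4435, 0.1960, 0.0928, 0.8046, 0.3301).
Qᵀb = (-1.7844, 1.1283, 3.6467, 1.0624).
Back-substitute: x_4 = 1.0624/3.6205 = 0.2934.
x_3 = (3.6467 − 3.8620·0.2934)/3.3480 = 0.7507.
x_2 = (1.1283 + 1.3283·0.7507 − 1.6711·0.2934)/1.8425 = 0.8875.
x_1 = (-1.7844 − 3.4066·0.8875 + 0.1622·0.7507 + 1.7844·0.2934)/6.1644 = -0.6752.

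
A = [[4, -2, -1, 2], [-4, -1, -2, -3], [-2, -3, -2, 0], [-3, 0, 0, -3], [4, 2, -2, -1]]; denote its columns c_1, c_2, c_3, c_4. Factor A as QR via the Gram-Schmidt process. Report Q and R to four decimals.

c_1 = (4, -4, -2, -3, 4); ‖c_1‖ = 7.8102, so e_1 = (0.5121, -0.5121, -0.2561, -0.3841, 0.5121).
e_1·c_2 = 0.5121·(-2) + (-0.5121)·(-1) + (-0.2561)·(-3) + (-0.3841)·0 + 0.5121·2 = 1.2804.
u_2 = c_2 − 1.2804·e_1 = (-2.6557, -0.3443, -2.6721, 0.4918, 1.3443).
‖u_2‖ = 4.0448, so e_2 = (-0.6566, -0.0851, -0.6606, 0.1216, 0.3323).
e_1·c_3 = 0.5121·(-1) + (-0.5121)·(-2) + (-0.2561)·(-2) + (-0.3841)·0 + 0.5121·(-2) = 0.0000; e_2·c_3 = (-0.6566)·(-1) + (-0.0851)·(-2) + (-0.6606)·(-2) + 0.1216·0 + 0.3323·(-2) = 1.4834.
u_3 = c_3 + 0.0000·e_1 − 1.4834·e_2 = (-0.0261, -1.8737, -1.0200, -0.1804, -2.4930).
‖u_3‖ = 3.2863, so e_3 = (-0.0079, -0.5702, -0.3104, -0.0549, -0.7586).
e_1·c_4 = 0.5121·2 + (-0.5121)·(-3) + (-0.2561)·0 + (-0.3841)·(-3) + 0.5121·(-1) = 3.2009; e_2·c_4 = (-0.6566)·2 + (-0.0851)·(-3) + (-0.6606)·0 + 0.1216·(-3) + 0.3323·(-1) = -1.7549; e_3·c_4 = (-0.0079)·2 + (-0.5702)·(-3) + (-0.3104)·0 + (-0.0549)·(-3) + (-0.7586)·(-1) = 2.6179.
u_4 = c_4 − 3.2009·e_1 + 1.7549·e_2 − 2.6179·e_3 = (-0.7708, -0.0174, 0.4729, -1.4134, -0.0701).
‖u_4‖ = 1.6795, so e_4 = (-0.4590, -0.0103, 0.2816, -0.8416, -0.0418).

Q = [[0.5121, -0.6566, -0.0079, -0.4590], [-0.5121, -0.0851, -0.5702, -0.0103], [-0.2561, -0.6606, -0.3104, 0.2816], [-0.3841, 0.1216, -0.0549, -0.8416], [0.5121, 0.3323, -0.7586, -0.0418]], R = [[7.8102, 1.2804, 0.0000, 3.2009], [0.0000, 4.0448, 1.4834, -1.7549], [0.0000, 0.0000, 3.2863, 2.6179], [0.0000, 0.0000, 0.0000, 1.6795]]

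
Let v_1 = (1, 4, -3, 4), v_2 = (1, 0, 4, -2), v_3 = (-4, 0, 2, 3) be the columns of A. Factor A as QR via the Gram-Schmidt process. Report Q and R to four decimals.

q_1 = v_1/‖v_1‖ = (1, 4, -3, 4)/6.4807 = (0.1543, 0.6172, -0.4629, 0.6172).
r_{12} = q_1·v_2 = -2.9318.
u_2 = v_2 + 2.9318·q_1 = (1.4524, 1.8095, 2.6429, -0.1905).
‖u_2‖ = 3.5220, so q_2 = (0.4124, 0.5138, 0.7504, -0.0541).
r_{13} = q_1·v_3 = 0.3086; r_{23} = q_2·v_3 = -0.3110.
u_3 = v_3 − 0.3086·q_1 + 0.3110·q_2 = (-3.9194, -0.0307, 2.3762, 2.7927).
‖u_3‖ = 5.3673, so q_3 = (-0.7302, -0.0057, 0.4427, 0.5203).

Q = [[0.1543, 0.4124, -0.7302], [0.6172, 0.5138, -0.0057], [-0.4629, 0.7504, 0.4427], [0.6172, -0.0541, 0.5203]], R = [[6.4807, -2.9318, 0.3086], [0.0000, 3.5220, -0.3110], [0.0000, 0.0000, 5.3673]]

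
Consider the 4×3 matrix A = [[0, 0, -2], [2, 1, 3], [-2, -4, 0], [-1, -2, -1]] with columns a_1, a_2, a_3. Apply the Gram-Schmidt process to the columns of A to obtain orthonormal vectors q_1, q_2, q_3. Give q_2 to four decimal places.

q_1 = a_1/‖a_1‖ = (0, 2, -2, -1)/3.0000 = (0.0000, 0.6667, -0.6667, -0.3333).
r_{12} = q_1·a_2 = 4.0000.
u_2 = a_2 − 4.0000·q_1 = (0.0000, -1.6667, -1.3333, -0.6667).
‖u_2‖ = 2.2361, so q_2 = (0.0000, -0.7454, -0.5963, -0.2981).

q_2 = (0.0000, -0.7454, -0.5963, -0.2981)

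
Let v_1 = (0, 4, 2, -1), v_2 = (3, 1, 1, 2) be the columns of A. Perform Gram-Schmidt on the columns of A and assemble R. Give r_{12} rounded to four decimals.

e_1 = v_1/‖v_1‖ = (0, 4, 2, -1)/4.5826 = (0.0000, 0.8729, 0.4364, -0.2182).
r_{12} = e_1·v_2 = 0.8729.

r_{12} = 0.8729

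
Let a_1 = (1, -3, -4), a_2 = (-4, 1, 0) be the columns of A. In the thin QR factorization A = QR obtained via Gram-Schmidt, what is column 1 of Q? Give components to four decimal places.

e_1 = (0.1961, -0.5883, -0.7845)

a_1 = (1, -3, -4); ‖a_1‖ = 5.0990, so e_1 = (0.1961, -0.5883, -0.7845).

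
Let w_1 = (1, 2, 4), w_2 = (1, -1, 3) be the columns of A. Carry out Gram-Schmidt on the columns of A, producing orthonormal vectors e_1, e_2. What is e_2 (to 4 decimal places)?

e_2 = (0.2081, -0.8947, 0.3953)

w_1 = (1, 2, 4); ‖w_1‖ = 4.5826, so e_1 = (0.2182, 0.4364, 0.8729).
e_1·w_2 = 0.2182·1 + 0.4364·(-1) + 0.8729·3 = 2.4004.
u_2 = w_2 − 2.4004·e_1 = (0.4762, -2.0476, 0.9048).
‖u_2‖ = 2.2887, so e_2 = (0.2081, -0.8947, 0.3953).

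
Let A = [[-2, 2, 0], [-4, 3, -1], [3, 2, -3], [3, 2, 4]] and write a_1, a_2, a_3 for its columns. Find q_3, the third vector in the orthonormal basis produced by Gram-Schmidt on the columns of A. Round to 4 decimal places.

a_1 = (-2, -4, 3, 3); ‖a_1‖ = 6.1644, so q_1 = (-0.3244, -0.6489, 0.4867, 0.4867).
q_1·a_2 = (-0.3244)·2 + (-0.6489)·3 + 0.4867·2 + 0.4867·2 = -0.6489.
u_2 = a_2 + 0.6489·q_1 = (1.7895, 2.5789, 2.3158, 2.3158).
‖u_2‖ = 4.5364, so q_2 = (0.3945, 0.5685, 0.5105, 0.5105).
q_1·a_3 = (-0.3244)·0 + (-0.6489)·(-1) + 0.4867·(-3) + 0.4867·4 = 1.1355; q_2·a_3 = 0.3945·0 + 0.5685·(-1) + 0.5105·(-3) + 0.5105·4 = -0.0580.
u_3 = a_3 − 1.1355·q_1 + 0.0580·q_2 = (0.3913, -0.2302, -3.5230, 3.4770).
‖u_3‖ = 4.9706, so q_3 = (0.0787, -0.0463, -0.7088, 0.6995).

q_3 = (0.0787, -0.0463, -0.7088, 0.6995)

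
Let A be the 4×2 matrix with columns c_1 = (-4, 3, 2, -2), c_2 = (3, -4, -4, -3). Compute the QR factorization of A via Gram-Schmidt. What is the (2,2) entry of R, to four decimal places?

r_{22} = 5.4328

e_1 = c_1/‖c_1‖ = (-4, 3, 2, -2)/5.7446 = (-0.6963, 0.5222, 0.3482, -0.3482).
r_{12} = e_1·c_2 = -4.5260.
u_2 = c_2 + 4.5260·e_1 = (-0.1515, -1.6364, -2.4242, -4.5758).
r_{22} = ‖u_2‖ = 5.4328.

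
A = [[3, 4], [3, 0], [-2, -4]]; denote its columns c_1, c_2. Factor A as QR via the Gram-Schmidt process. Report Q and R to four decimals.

Q = [[0.6396, 0.3424], [0.6396, -0.7337], [-0.4264, -0.5869]], R = [[4.6904, 4.2640], [0.0000, 3.7173]]

q_1 = c_1/‖c_1‖ = (3, 3, -2)/4.6904 = (0.6396, 0.6396, -0.4264).
r_{12} = q_1·c_2 = 4.2640.
u_2 = c_2 − 4.2640·q_1 = (1.2727, -2.7273, -2.1818).
‖u_2‖ = 3.7173, so q_2 = (0.3424, -0.7337, -0.5869).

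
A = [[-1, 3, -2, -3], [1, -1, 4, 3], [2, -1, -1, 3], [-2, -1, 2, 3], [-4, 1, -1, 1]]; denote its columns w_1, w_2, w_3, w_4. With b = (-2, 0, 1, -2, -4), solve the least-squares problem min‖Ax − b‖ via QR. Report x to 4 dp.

x = (0.6828, -0.9291, -0.0701, -0.4530)

q_1 = w_1/‖w_1‖ = (-1, 1, 2, -2, -4)/5.0990 = (-0.1961, 0.1961, 0.3922, -0.3922, -0.7845).
r_{12} = q_1·w_2 = -1.5689.
u_2 = w_2 + 1.5689·q_1 = (2.6923, -0.6923, -0.3846, -1.6154, -0.2308).
‖u_2‖ = 3.2463, so q_2 = (0.8293, -0.2133, -0.1185, -0.4976, -0.0711).
r_{13} = q_1·w_3 = 0.7845; r_{23} = q_2·w_3 = -3.3174.
u_3 = w_3 − 0.7845·q_1 + 3.3174·q_2 = (0.9051, 3.1387, -1.7007, 0.6569, -0.6204).
‖u_3‖ = 3.7920, so q_3 = (0.2387, 0.8277, -0.4485, 0.1732, -0.1636).
r_{14} = q_1·w_4 = 0.3922; r_{24} = q_2·w_4 = -5.0472; r_{34} = q_3·w_4 = 0.7777.
u_4 = w_4 − 0.3922·q_1 + 5.0472·q_2 − 0.7777·q_3 = (1.0772, 1.2030, 2.5970, 0.5076, 1.0761).
‖u_4‖ = 3.2814, so q_4 = (0.3283, 0.3666, 0.7914, 0.1547, 0.3280).
Qᵀb = (4.7068, -0.4976, -0.6179, -1.4863).
Back-substitute: x_4 = -1.4863/3.2814 = -0.4530.
x_3 = (-0.6179 − 0.7777·(-0.4530))/3.7920 = -0.0701.
x_2 = (-0.4976 + 3.3174·(-0.0701) + 5.0472·(-0.4530))/3.2463 = -0.9291.
x_1 = (4.7068 + 1.5689·(-0.9291) − 0.7845·(-0.0701) − 0.3922·(-0.4530))/5.0990 = 0.6828.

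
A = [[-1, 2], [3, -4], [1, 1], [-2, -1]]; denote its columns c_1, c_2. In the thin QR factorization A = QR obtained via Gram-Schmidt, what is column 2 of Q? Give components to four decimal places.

q_2 = (0.3393, -0.4822, 0.4644, -0.6608)

c_1 = (-1, 3, 1, -2); ‖c_1‖ = 3.8730, so q_1 = (-0.2582, 0.7746, 0.2582, -0.5164).
q_1·c_2 = (-0.2582)·2 + 0.7746·(-4) + 0.2582·1 + (-0.5164)·(-1) = -2.8402.
u_2 = c_2 + 2.8402·q_1 = (1.2667, -1.8000, 1.7333, -2.4667).
‖u_2‖ = 3.7327, so q_2 = (0.3393, -0.4822, 0.4644, -0.6608).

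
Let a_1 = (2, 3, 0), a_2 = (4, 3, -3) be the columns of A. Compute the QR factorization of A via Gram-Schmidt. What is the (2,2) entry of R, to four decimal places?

r_{22} = 3.4306

a_1 = (2, 3, 0); ‖a_1‖ = 3.6056, so e_1 = (0.5547, 0.8321, 0.0000).
e_1·a_2 = 0.5547·4 + 0.8321·3 + 0.0000·(-3) = 4.7150.
u_2 = a_2 − 4.7150·e_1 = (1.3846, -0.9231, -3.0000).
r_{22} = ‖u_2‖ = 3.4306.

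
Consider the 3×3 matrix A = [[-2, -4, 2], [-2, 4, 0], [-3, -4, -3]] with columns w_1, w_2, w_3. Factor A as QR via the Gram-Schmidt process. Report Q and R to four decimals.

w_1 = (-2, -2, -3); ‖w_1‖ = 4.1231, so e_1 = (-0.4851, -0.4851, -0.7276).
e_1·w_2 = (-0.4851)·(-4) + (-0.4851)·4 + (-0.7276)·(-4) = 2.9104.
u_2 = w_2 − 2.9104·e_1 = (-2.5882, 5.4118, -1.8824).
‖u_2‖ = 6.2872, so e_2 = (-0.4117, 0.8608, -0.2994).
e_1·w_3 = (-0.4851)·2 + (-0.4851)·0 + (-0.7276)·(-3) = 1.2127; e_2·w_3 = (-0.4117)·2 + 0.8608·0 + (-0.2994)·(-3) = 0.0748.
u_3 = w_3 − 1.2127·e_1 − 0.0748·e_2 = (2.6190, 0.5238, -2.0952).
‖u_3‖ = 3.3947, so e_3 = (0.7715, 0.1543, -0.6172).

Q = [[-0.4851, -0.4117, 0.7715], [-0.4851, 0.8608, 0.1543], [-0.7276, -0.2994, -0.6172]], R = [[4.1231, 2.9104, 1.2127], [0.0000, 6.2872, 0.0748], [0.0000, 0.0000, 3.3947]]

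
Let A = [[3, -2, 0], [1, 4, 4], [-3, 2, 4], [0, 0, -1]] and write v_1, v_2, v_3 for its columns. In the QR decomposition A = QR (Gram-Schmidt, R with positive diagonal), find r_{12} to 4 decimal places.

v_1 = (3, 1, -3, 0); ‖v_1‖ = 4.3589, so e_1 = (0.6882, 0.2294, -0.6882, 0.0000).
r_{12} = e_1·v_2 = -1.8353.

r_{12} = -1.8353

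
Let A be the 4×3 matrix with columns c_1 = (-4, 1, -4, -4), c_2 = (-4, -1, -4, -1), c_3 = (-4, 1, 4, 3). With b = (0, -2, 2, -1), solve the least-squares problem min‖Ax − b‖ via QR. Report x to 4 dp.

c_1 = (-4, 1, -4, -4); ‖c_1‖ = 7.0000, so e_1 = (-0.5714, 0.1429, -0.5714, -0.5714).
e_1·c_2 = (-0.5714)·(-4) + 0.1429·(-1) + (-0.5714)·(-4) + (-0.5714)·(-1) = 5.0000.
u_2 = c_2 − 5.0000·e_1 = (-1.1429, -1.7143, -1.1429, 1.8571).
‖u_2‖ = 3.0000, so e_2 = (-0.3810, -0.5714, -0.3810, 0.6190).
e_1·c_3 = (-0.5714)·(-4) + 0.1429·1 + (-0.5714)·4 + (-0.5714)·3 = -1.5714; e_2·c_3 = (-0.3810)·(-4) + (-0.5714)·1 + (-0.3810)·4 + 0.6190·3 = 1.2857.
u_3 = c_3 + 1.5714·e_1 − 1.2857·e_2 = (-4.4082, 1.9592, 3.5918, 1.3061).
‖u_3‖ = 6.1545, so e_3 = (-0.7163, 0.3183, 0.5836, 0.2122).
Qᵀb = (-0.8571, -0.2381, 0.3183).
Back-substitute: x_3 = 0.3183/6.1545 = 0.0517.
x_2 = (-0.2381 − 1.2857·0.0517)/3.0000 = -0.1015.
x_1 = (-0.8571 − 5.0000·(-0.1015) + 1.5714·0.0517)/7.0000 = -0.0383.

x = (-0.0383, -0.1015, 0.0517)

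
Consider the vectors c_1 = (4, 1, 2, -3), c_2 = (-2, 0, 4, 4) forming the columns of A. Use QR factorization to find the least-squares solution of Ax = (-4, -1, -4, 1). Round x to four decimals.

x = (-1.1282, -0.4872)

c_1 = (4, 1, 2, -3); ‖c_1‖ = 5.4772, so e_1 = (0.7303, 0.1826, 0.3651, -0.5477).
e_1·c_2 = 0.7303·(-2) + 0.1826·0 + 0.3651·4 + (-0.5477)·4 = -2.1909.
u_2 = c_2 + 2.1909·e_1 = (-0.4000, 0.4000, 4.8000, 2.8000).
‖u_2‖ = 5.5857, so e_2 = (-0.0716, 0.0716, 0.8593, 0.5013).
Qᵀb = (-5.1121, -2.7212).
Back-substitute: x_2 = -2.7212/5.5857 = -0.4872.
x_1 = (-5.1121 + 2.1909·(-0.4872))/5.4772 = -1.1282.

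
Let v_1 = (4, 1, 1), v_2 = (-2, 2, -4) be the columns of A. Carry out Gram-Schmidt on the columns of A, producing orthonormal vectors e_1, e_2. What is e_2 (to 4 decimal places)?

v_1 = (4, 1, 1); ‖v_1‖ = 4.2426, so e_1 = (0.9428, 0.2357, 0.2357).
e_1·v_2 = 0.9428·(-2) + 0.2357·2 + 0.2357·(-4) = -2.3570.
u_2 = v_2 + 2.3570·e_1 = (0.2222, 2.5556, -3.4444).
‖u_2‖ = 4.2947, so e_2 = (0.0517, 0.5950, -0.8020).

e_2 = (0.0517, 0.5950, -0.8020)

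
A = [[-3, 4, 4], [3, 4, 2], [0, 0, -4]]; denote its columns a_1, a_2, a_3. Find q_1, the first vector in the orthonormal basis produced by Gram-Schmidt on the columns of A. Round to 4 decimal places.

a_1 = (-3, 3, 0); ‖a_1‖ = 4.2426, so q_1 = (-0.7071, 0.7071, 0.0000).

q_1 = (-0.7071, 0.7071, 0.0000)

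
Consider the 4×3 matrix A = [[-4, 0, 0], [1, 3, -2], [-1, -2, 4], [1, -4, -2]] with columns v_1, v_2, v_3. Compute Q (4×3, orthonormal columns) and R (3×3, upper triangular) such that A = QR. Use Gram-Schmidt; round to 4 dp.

v_1 = (-4, 1, -1, 1); ‖v_1‖ = 4.3589, so q_1 = (-0.9177, 0.2294, -0.2294, 0.2294).
q_1·v_2 = (-0.9177)·0 + 0.2294·3 + (-0.2294)·(-2) + 0.2294·(-4) = 0.2294.
u_2 = v_2 − 0.2294·q_1 = (0.2105, 2.9474, -1.9474, -4.0526).
‖u_2‖ = 5.3803, so q_2 = (0.0391, 0.5478, -0.3619, -0.7532).
q_1·v_3 = (-0.9177)·0 + 0.2294·(-2) + (-0.2294)·4 + 0.2294·(-2) = -1.8353; q_2·v_3 = 0.0391·0 + 0.5478·(-2) + (-0.3619)·4 + (-0.7532)·(-2) = -1.0369.
u_3 = v_3 + 1.8353·q_1 + 1.0369·q_2 = (-1.6436, -1.0109, 3.2036, -2.3600).
‖u_3‖ = 4.4223, so q_3 = (-0.3717, -0.2286, 0.7244, -0.5337).

Q = [[-0.9177, 0.0391, -0.3717], [0.2294, 0.5478, -0.2286], [-0.2294, -0.3619, 0.7244], [0.2294, -0.7532, -0.5337]], R = [[4.3589, 0.2294, -1.8353], [0.0000, 5.3803, -1.0369], [0.0000, 0.0000, 4.4223]]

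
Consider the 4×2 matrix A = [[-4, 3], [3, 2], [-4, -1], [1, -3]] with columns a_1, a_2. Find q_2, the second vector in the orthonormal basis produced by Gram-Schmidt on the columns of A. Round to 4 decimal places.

q_2 = (0.5332, 0.4980, -0.3119, -0.6086)

a_1 = (-4, 3, -4, 1); ‖a_1‖ = 6.4807, so q_1 = (-0.6172, 0.4629, -0.6172, 0.1543).
q_1·a_2 = (-0.6172)·3 + 0.4629·2 + (-0.6172)·(-1) + 0.1543·(-3) = -0.7715.
u_2 = a_2 + 0.7715·q_1 = (2.5238, 2.3571, -1.4762, -2.8810).
‖u_2‖ = 4.7334, so q_2 = (0.5332, 0.4980, -0.3119, -0.6086).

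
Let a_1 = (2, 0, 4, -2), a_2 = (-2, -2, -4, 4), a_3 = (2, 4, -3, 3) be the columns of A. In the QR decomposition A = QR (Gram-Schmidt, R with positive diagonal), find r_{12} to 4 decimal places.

r_{12} = -5.7155

e_1 = a_1/‖a_1‖ = (2, 0, 4, -2)/4.8990 = (0.4082, 0.0000, 0.8165, -0.4082).
r_{12} = e_1·a_2 = -5.7155.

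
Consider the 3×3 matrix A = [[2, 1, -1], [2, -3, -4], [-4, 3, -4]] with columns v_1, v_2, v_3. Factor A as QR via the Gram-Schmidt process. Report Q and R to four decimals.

q_1 = v_1/‖v_1‖ = (2, 2, -4)/4.8990 = (0.4082, 0.4082, -0.8165).
r_{12} = q_1·v_2 = -3.2660.
u_2 = v_2 + 3.2660·q_1 = (2.3333, -1.6667, 0.3333).
‖u_2‖ = 2.8868, so q_2 = (0.8083, -0.5774, 0.1155).
r_{13} = q_1·v_3 = 1.2247; r_{23} = q_2·v_3 = 1.0392.
u_3 = v_3 − 1.2247·q_1 − 1.0392·q_2 = (-2.3400, -3.9000, -3.1200).
‖u_3‖ = 5.5154, so q_3 = (-0.4243, -0.7071, -0.5657).

Q = [[0.4082, 0.8083, -0.4243], [0.4082, -0.5774, -0.7071], [-0.8165, 0.1155, -0.5657]], R = [[4.8990, -3.2660, 1.2247], [0.0000, 2.8868, 1.0392], [0.0000, 0.0000, 5.5154]]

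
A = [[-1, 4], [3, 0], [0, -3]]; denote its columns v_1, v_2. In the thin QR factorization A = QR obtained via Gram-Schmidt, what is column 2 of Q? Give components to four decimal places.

e_2 = (0.7442, 0.2481, -0.6202)

v_1 = (-1, 3, 0); ‖v_1‖ = 3.1623, so e_1 = (-0.3162, 0.9487, 0.0000).
e_1·v_2 = (-0.3162)·4 + 0.9487·0 + 0.0000·(-3) = -1.2649.
u_2 = v_2 + 1.2649·e_1 = (3.6000, 1.2000, -3.0000).
‖u_2‖ = 4.8374, so e_2 = (0.7442, 0.2481, -0.6202).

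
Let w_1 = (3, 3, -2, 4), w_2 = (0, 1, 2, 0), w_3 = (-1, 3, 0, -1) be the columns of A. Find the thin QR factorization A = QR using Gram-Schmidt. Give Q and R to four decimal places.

w_1 = (3, 3, -2, 4); ‖w_1‖ = 6.1644, so e_1 = (0.4867, 0.4867, -0.3244, 0.6489).
e_1·w_2 = 0.4867·0 + 0.4867·1 + (-0.3244)·2 + 0.6489·0 = -0.1622.
u_2 = w_2 + 0.1622·e_1 = (0.0789, 1.0789, 1.9474, 0.1053).
‖u_2‖ = 2.2302, so e_2 = (0.0354, 0.4838, 0.8732, 0.0472).
e_1·w_3 = 0.4867·(-1) + 0.4867·3 + (-0.3244)·0 + 0.6489·(-1) = 0.3244; e_2·w_3 = 0.0354·(-1) + 0.4838·3 + 0.8732·0 + 0.0472·(-1) = 1.3688.
u_3 = w_3 − 0.3244·e_1 − 1.3688·e_2 = (-1.2063, 2.1799, -1.0899, -1.2751).
‖u_3‖ = 3.0035, so e_3 = (-0.4016, 0.7258, -0.3629, -0.4245).

Q = [[0.4867, 0.0354, -0.4016], [0.4867, 0.4838, 0.7258], [-0.3244, 0.8732, -0.3629], [0.6489, 0.0472, -0.4245]], R = [[6.1644, -0.1622, 0.3244], [0.0000, 2.2302, 1.3688], [0.0000, 0.0000, 3.0035]]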